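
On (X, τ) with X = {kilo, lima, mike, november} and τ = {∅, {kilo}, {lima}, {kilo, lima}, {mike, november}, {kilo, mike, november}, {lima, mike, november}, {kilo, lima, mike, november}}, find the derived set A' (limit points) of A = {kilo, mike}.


A' = {november}

For each x ∈ X, list the open sets U ∈ τ with x ∈ U, then check whether U ∩ (A ∖ {x}) ≠ ∅ for every such U.
  x = kilo: open {kilo} ∋ x has {kilo} ∩ (A ∖ {kilo}) = ∅, so x is NOT a limit point.
  x = lima: open {lima} ∋ x has {lima} ∩ (A ∖ {lima}) = ∅, so x is NOT a limit point.
  x = mike: open {mike, november} ∋ x has {mike, november} ∩ (A ∖ {mike}) = ∅, so x is NOT a limit point.
  x = november: opens ∋ x are {mike, november}, {kilo, mike, november}, {lima, mike, november}, {kilo, lima, mike, november}; each meets A ∖ {november}, so x IS a limit point.
Collecting: A' = {november}.


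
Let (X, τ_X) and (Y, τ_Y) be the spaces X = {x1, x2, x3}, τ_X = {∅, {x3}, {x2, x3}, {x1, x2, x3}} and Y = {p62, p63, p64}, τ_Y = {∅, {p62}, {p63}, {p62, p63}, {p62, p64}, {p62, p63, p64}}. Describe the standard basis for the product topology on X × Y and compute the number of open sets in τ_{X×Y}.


Basis B = {∅ × ∅, {x3} × {p62}, {x3} × {p63}, {x2, x3} × {p62}, {x2, x3} × {p63}, {x3} × {p62, p63}, {x3} × {p62, p64}, {x1, x2, x3} × {p62}, {x1, x2, x3} × {p63}, {x3} × {p62, p63, p64}, {x2, x3} × {p62, p63}, {x2, x3} × {p62, p64}, {x1, x2, x3} × {p62, p63}, {x1, x2, x3} × {p62, p64}, {x2, x3} × {p62, p63, p64}, {x1, x2, x3} × {p62, p63, p64}}; |τ_{X×Y}| = 40.

Enumerate products U × V with U ∈ τ_X, V ∈ τ_Y (deduplicated):
  ∅ × ∅ = {} (∅)
  {x3} × {p62} = {(x3,p62)}
  {x3} × {p63} = {(x3,p63)}
  {x2, x3} × {p62} = {(x2,p62), (x3,p62)}
  {x2, x3} × {p63} = {(x2,p63), (x3,p63)}
  {x3} × {p62, p63} = {(x3,p62), (x3,p63)}
  {x3} × {p62, p64} = {(x3,p62), (x3,p64)}
  {x1, x2, x3} × {p62} = {(x1,p62), (x2,p62), (x3,p62)}
  {x1, x2, x3} × {p63} = {(x1,p63), (x2,p63), (x3,p63)}
  {x3} × {p62, p63, p64} = {(x3,p62), (x3,p63), (x3,p64)}
  {x2, x3} × {p62, p63} = {(x2,p62), (x2,p63), (x3,p62), (x3,p63)}
  {x2, x3} × {p62, p64} = {(x2,p62), (x2,p64), (x3,p62), (x3,p64)}
  {x1, x2, x3} × {p62, p63} = {(x1,p62), (x1,p63), (x2,p62), (x2,p63), (x3,p62), (x3,p63)}
  {x1, x2, x3} × {p62, p64} = {(x1,p62), (x1,p64), (x2,p62), (x2,p64), (x3,p62), (x3,p64)}
  {x2, x3} × {p62, p63, p64} = {(x2,p62), (x2,p63), (x2,p64), (x3,p62), (x3,p63), (x3,p64)}
  {x1, x2, x3} × {p62, p63, p64} = {(x1,p62), (x1,p63), (x1,p64), (x2,p62), (x2,p63), (x2,p64), (x3,p62), (x3,p63), (x3,p64)}
These 16 distinct sets form the basis B.
Close under arbitrary unions to get τ_{X×Y}; counting gives |τ_{X×Y}| = 40.


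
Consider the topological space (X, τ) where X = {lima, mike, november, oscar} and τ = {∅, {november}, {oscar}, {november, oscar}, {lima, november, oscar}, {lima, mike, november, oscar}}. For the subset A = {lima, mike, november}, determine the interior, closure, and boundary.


int(A) = {november}, cl(A) = {lima, mike, november}, ∂A = {lima, mike}.

Closed sets in (X, τ) are complements of opens:
  closed(X, τ) = {∅, {mike}, {lima, mike}, {lima, mike, november}, {lima, mike, oscar}, {lima, mike, november, oscar}}.
int(A) = ⋃ {U ∈ τ : U ⊆ A}. Opens contained in A: ∅, {november}.
Taking the union of these: int(A) = {november}.
cl(A) = ⋂ {C closed : A ⊆ C}. Closed sets containing A: {lima, mike, november}, {lima, mike, november, oscar}.
Intersecting these: cl(A) = {lima, mike, november}.
∂A = cl(A) ∖ int(A) = {lima, mike, november} ∖ {november} = {lima, mike}.


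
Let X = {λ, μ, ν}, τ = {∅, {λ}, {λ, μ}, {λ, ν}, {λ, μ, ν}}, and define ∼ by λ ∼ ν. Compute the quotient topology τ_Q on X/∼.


X/∼ = {[λ=ν], [μ]}; |τ_Q| = 3.

Equivalence classes: [λ=ν], [μ].
Quotient map π: X → X/∼ sends λ ↦ [λ=ν], μ ↦ [μ], ν ↦ [λ=ν].
For each subset V ⊆ X/∼, compute π^{-1}(V) ⊆ X and check whether π^{-1}(V) ∈ τ. V is open in τ_Q iff π^{-1}(V) ∈ τ.
  V = {}: π^{-1}(V) = ∅ ∈ τ ✓.
  V = {[λ=ν]}: π^{-1}(V) = {λ, ν} ∈ τ ✓.
  V = {[μ]}: π^{-1}(V) = {μ} ∉ τ ✗.
  V = {[λ=ν], [μ]}: π^{-1}(V) = {λ, μ, ν} ∈ τ ✓.
Open sets in the quotient: τ_Q = {{}, {[λ=ν]}, {[λ=ν], [μ]}} (3 elements).


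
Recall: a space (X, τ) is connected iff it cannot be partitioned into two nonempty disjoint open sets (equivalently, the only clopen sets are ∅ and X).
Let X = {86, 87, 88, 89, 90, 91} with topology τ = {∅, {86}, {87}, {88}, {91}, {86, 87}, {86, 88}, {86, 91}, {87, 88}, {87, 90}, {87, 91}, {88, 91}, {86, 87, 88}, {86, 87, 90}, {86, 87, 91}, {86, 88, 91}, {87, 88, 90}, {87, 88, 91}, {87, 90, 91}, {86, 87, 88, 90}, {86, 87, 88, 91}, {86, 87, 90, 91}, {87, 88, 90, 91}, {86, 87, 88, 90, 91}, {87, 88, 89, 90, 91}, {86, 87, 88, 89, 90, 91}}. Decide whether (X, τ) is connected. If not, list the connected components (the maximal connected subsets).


(X, τ) is disconnected; components = [{86}, {87, 88, 89, 90, 91}].

Find clopen sets (U ∈ τ with X ∖ U ∈ τ):
  U = ∅, X ∖ U = {86, 87, 88, 89, 90, 91} — both open, so U is clopen.
  U = {86}, X ∖ U = {87, 88, 89, 90, 91} — both open, so U is clopen.
  U = {87, 88, 89, 90, 91}, X ∖ U = {86} — both open, so U is clopen.
  U = {86, 87, 88, 89, 90, 91}, X ∖ U = ∅ — both open, so U is clopen.
Nontrivial clopen(s) exist: e.g. {86}. So (X, τ) is disconnected.
Compute connected components by grouping points that agree on all clopens:
  component: {86}
  component: {87, 88, 89, 90, 91}


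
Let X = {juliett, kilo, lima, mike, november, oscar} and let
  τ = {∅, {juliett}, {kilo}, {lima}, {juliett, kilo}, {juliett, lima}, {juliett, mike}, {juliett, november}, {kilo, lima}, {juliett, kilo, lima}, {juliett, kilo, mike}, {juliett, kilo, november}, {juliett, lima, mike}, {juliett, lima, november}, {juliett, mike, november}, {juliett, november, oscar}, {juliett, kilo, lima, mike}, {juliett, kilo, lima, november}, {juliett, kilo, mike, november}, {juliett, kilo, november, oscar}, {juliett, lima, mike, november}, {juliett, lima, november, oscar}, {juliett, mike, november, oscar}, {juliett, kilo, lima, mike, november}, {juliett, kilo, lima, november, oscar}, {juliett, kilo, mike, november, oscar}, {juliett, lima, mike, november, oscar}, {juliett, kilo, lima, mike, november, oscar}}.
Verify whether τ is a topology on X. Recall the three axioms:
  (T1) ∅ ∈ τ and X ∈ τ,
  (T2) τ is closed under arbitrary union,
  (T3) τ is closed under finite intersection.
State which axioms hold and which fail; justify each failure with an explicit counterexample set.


τ IS a topology on X.

Axiom (T1): ∅ ∈ τ? Yes; X ∈ τ? Yes.
Axiom (T2/T3): check pairwise unions and intersections of members of τ.
All pairwise intersections and unions checked — each lies in τ. Therefore τ satisfies (T1), (T2), (T3): it IS a topology on X.


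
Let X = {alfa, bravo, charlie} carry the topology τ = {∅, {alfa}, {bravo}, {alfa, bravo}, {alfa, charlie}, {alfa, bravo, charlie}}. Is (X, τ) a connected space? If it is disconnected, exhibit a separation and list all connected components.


(X, τ) is disconnected; components = [{bravo}, {alfa, charlie}].

Find clopen sets (U ∈ τ with X ∖ U ∈ τ):
  U = ∅, X ∖ U = {alfa, bravo, charlie} — both open, so U is clopen.
  U = {bravo}, X ∖ U = {alfa, charlie} — both open, so U is clopen.
  U = {alfa, charlie}, X ∖ U = {bravo} — both open, so U is clopen.
  U = {alfa, bravo, charlie}, X ∖ U = ∅ — both open, so U is clopen.
Nontrivial clopen(s) exist: e.g. {alfa, charlie}. So (X, τ) is disconnected.
Compute connected components by grouping points that agree on all clopens:
  component: {bravo}
  component: {alfa, charlie}


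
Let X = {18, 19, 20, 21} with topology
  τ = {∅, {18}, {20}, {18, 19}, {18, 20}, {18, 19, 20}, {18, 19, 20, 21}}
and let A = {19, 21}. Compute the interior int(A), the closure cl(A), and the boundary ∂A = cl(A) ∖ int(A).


int(A) = ∅, cl(A) = {19, 21}, ∂A = {19, 21}.

Closed sets in (X, τ) are complements of opens:
  closed(X, τ) = {∅, {21}, {19, 21}, {20, 21}, {18, 19, 21}, {19, 20, 21}, {18, 19, 20, 21}}.
int(A) = ⋃ {U ∈ τ : U ⊆ A}. Opens contained in A: ∅.
Taking the union of these: int(A) = ∅.
cl(A) = ⋂ {C closed : A ⊆ C}. Closed sets containing A: {19, 21}, {18, 19, 21}, {19, 20, 21}, {18, 19, 20, 21}.
Intersecting these: cl(A) = {19, 21}.
∂A = cl(A) ∖ int(A) = {19, 21} ∖ ∅ = {19, 21}.


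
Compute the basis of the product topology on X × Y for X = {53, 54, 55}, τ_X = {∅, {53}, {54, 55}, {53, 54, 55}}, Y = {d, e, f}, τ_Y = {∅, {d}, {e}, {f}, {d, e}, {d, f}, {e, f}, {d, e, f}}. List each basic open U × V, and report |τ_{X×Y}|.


Basis B = {∅ × ∅, {53} × {d}, {53} × {e}, {53} × {f}, {53} × {d, e}, {53} × {d, f}, {53} × {e, f}, {54, 55} × {d}, {54, 55} × {e}, {54, 55} × {f}, {53} × {d, e, f}, {53, 54, 55} × {d}, {53, 54, 55} × {e}, {53, 54, 55} × {f}, {54, 55} × {d, e}, {54, 55} × {d, f}, {54, 55} × {e, f}, {53, 54, 55} × {d, e}, {53, 54, 55} × {d, f}, {53, 54, 55} × {e, f}, {54, 55} × {d, e, f}, {53, 54, 55} × {d, e, f}}; |τ_{X×Y}| = 64.

Enumerate products U × V with U ∈ τ_X, V ∈ τ_Y (deduplicated):
  ∅ × ∅ = {} (∅)
  {53} × {d} = {(53,d)}
  {53} × {e} = {(53,e)}
  {53} × {f} = {(53,f)}
  {53} × {d, e} = {(53,d), (53,e)}
  {53} × {d, f} = {(53,d), (53,f)}
  {53} × {e, f} = {(53,e), (53,f)}
  {54, 55} × {d} = {(54,d), (55,d)}
  {54, 55} × {e} = {(54,e), (55,e)}
  {54, 55} × {f} = {(54,f), (55,f)}
  {53} × {d, e, f} = {(53,d), (53,e), (53,f)}
  {53, 54, 55} × {d} = {(53,d), (54,d), (55,d)}
  {53, 54, 55} × {e} = {(53,e), (54,e), (55,e)}
  {53, 54, 55} × {f} = {(53,f), (54,f), (55,f)}
  {54, 55} × {d, e} = {(54,d), (54,e), (55,d), (55,e)}
  {54, 55} × {d, f} = {(54,d), (54,f), (55,d), (55,f)}
  {54, 55} × {e, f} = {(54,e), (54,f), (55,e), (55,f)}
  {53, 54, 55} × {d, e} = {(53,d), (53,e), (54,d), (54,e), (55,d), (55,e)}
  {53, 54, 55} × {d, f} = {(53,d), (53,f), (54,d), (54,f), (55,d), (55,f)}
  {53, 54, 55} × {e, f} = {(53,e), (53,f), (54,e), (54,f), (55,e), (55,f)}
  {54, 55} × {d, e, f} = {(54,d), (54,e), (54,f), (55,d), (55,e), (55,f)}
  {53, 54, 55} × {d, e, f} = {(53,d), (53,e), (53,f), (54,d), (54,e), (54,f), (55,d), (55,e), (55,f)}
These 22 distinct sets form the basis B.
Close under arbitrary unions to get τ_{X×Y}; counting gives |τ_{X×Y}| = 64.


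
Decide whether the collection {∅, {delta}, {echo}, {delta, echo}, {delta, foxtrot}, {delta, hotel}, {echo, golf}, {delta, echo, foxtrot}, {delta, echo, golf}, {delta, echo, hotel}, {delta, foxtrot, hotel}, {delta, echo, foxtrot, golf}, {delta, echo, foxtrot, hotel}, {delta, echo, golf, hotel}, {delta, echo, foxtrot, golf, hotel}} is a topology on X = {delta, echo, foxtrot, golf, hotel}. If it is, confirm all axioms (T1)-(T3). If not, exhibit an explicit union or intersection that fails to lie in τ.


τ IS a topology on X.

Axiom (T1): ∅ ∈ τ? Yes; X ∈ τ? Yes.
Axiom (T2/T3): check pairwise unions and intersections of members of τ.
All pairwise intersections and unions checked — each lies in τ. Therefore τ satisfies (T1), (T2), (T3): it IS a topology on X.


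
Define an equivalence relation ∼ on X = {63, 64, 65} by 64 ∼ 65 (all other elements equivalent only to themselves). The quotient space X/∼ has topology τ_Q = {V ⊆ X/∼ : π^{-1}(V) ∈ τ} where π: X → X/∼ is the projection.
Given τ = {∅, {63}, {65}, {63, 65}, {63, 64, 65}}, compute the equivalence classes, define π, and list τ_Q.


X/∼ = {[63], [64=65]}; |τ_Q| = 3.

Equivalence classes: [63], [64=65].
Quotient map π: X → X/∼ sends 63 ↦ [63], 64 ↦ [64=65], 65 ↦ [64=65].
For each subset V ⊆ X/∼, compute π^{-1}(V) ⊆ X and check whether π^{-1}(V) ∈ τ. V is open in τ_Q iff π^{-1}(V) ∈ τ.
  V = {}: π^{-1}(V) = ∅ ∈ τ ✓.
  V = {[63]}: π^{-1}(V) = {63} ∈ τ ✓.
  V = {[64=65]}: π^{-1}(V) = {64, 65} ∉ τ ✗.
  V = {[63], [64=65]}: π^{-1}(V) = {63, 64, 65} ∈ τ ✓.
Open sets in the quotient: τ_Q = {{}, {[63]}, {[63], [64=65]}} (3 elements).


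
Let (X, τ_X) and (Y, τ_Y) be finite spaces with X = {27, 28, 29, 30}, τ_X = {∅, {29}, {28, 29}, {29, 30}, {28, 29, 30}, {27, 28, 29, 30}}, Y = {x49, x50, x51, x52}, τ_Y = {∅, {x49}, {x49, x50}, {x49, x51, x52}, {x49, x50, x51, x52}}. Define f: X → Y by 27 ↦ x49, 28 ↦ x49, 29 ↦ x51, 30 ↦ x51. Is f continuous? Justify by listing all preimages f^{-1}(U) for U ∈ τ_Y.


f is NOT continuous.

Compute f^{-1}(U) for each U ∈ τ_Y:
  U = ∅: f^{-1}(U) = ∅ ∈ τ_X ✓.
  U = {x49}: f^{-1}(U) = {27, 28} ∉ τ_X ✗.
  U = {x49, x50}: f^{-1}(U) = {27, 28} ∉ τ_X ✗.
  U = {x49, x51, x52}: f^{-1}(U) = {27, 28, 29, 30} ∈ τ_X ✓.
  U = {x49, x50, x51, x52}: f^{-1}(U) = {27, 28, 29, 30} ∈ τ_X ✓.
Found U = {x49} with f^{-1}(U) = {27, 28} not in τ_X. Therefore f is NOT continuous.


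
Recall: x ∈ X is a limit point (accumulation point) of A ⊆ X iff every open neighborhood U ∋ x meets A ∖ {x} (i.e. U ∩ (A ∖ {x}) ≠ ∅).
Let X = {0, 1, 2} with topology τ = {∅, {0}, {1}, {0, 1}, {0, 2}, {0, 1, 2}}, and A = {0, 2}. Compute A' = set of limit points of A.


A' = {2}

For each x ∈ X, list the open sets U ∈ τ with x ∈ U, then check whether U ∩ (A ∖ {x}) ≠ ∅ for every such U.
  x = 0: open {0} ∋ x has {0} ∩ (A ∖ {0}) = ∅, so x is NOT a limit point.
  x = 1: open {1} ∋ x has {1} ∩ (A ∖ {1}) = ∅, so x is NOT a limit point.
  x = 2: opens ∋ x are {0, 2}, {0, 1, 2}; each meets A ∖ {2}, so x IS a limit point.
Collecting: A' = {2}.


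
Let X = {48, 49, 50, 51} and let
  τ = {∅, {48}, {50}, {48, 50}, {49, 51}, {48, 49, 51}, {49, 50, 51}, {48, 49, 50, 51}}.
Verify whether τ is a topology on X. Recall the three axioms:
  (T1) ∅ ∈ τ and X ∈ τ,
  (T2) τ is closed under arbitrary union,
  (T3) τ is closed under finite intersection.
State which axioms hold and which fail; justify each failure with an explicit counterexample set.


τ IS a topology on X.

Axiom (T1): ∅ ∈ τ? Yes; X ∈ τ? Yes.
Axiom (T2/T3): check pairwise unions and intersections of members of τ.
All pairwise intersections and unions checked — each lies in τ. Therefore τ satisfies (T1), (T2), (T3): it IS a topology on X.


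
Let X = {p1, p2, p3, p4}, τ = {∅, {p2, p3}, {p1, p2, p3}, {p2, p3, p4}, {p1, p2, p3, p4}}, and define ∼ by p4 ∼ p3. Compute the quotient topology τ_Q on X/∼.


X/∼ = {[p1], [p2], [p3=p4]}; |τ_Q| = 3.

Equivalence classes: [p1], [p2], [p3=p4].
Quotient map π: X → X/∼ sends p1 ↦ [p1], p2 ↦ [p2], p3 ↦ [p3=p4], p4 ↦ [p3=p4].
For each subset V ⊆ X/∼, compute π^{-1}(V) ⊆ X and check whether π^{-1}(V) ∈ τ. V is open in τ_Q iff π^{-1}(V) ∈ τ.
  V = {}: π^{-1}(V) = ∅ ∈ τ ✓.
  V = {[p1]}: π^{-1}(V) = {p1} ∉ τ ✗.
  V = {[p2]}: π^{-1}(V) = {p2} ∉ τ ✗.
  V = {[p1], [p2]}: π^{-1}(V) = {p1, p2} ∉ τ ✗.
  V = {[p3=p4]}: π^{-1}(V) = {p3, p4} ∉ τ ✗.
  V = {[p1], [p3=p4]}: π^{-1}(V) = {p1, p3, p4} ∉ τ ✗.
  V = {[p2], [p3=p4]}: π^{-1}(V) = {p2, p3, p4} ∈ τ ✓.
  V = {[p1], [p2], [p3=p4]}: π^{-1}(V) = {p1, p2, p3, p4} ∈ τ ✓.
Open sets in the quotient: τ_Q = {{}, {[p2], [p3=p4]}, {[p1], [p2], [p3=p4]}} (3 elements).


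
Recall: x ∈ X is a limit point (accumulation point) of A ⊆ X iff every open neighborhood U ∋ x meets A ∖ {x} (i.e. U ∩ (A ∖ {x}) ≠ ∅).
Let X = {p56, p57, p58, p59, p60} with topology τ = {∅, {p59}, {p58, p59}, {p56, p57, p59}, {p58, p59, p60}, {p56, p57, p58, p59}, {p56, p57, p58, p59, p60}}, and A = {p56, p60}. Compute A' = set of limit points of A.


A' = {p57}

For each x ∈ X, list the open sets U ∈ τ with x ∈ U, then check whether U ∩ (A ∖ {x}) ≠ ∅ for every such U.
  x = p56: open {p56, p57, p59} ∋ x has {p56, p57, p59} ∩ (A ∖ {p56}) = ∅, so x is NOT a limit point.
  x = p57: opens ∋ x are {p56, p57, p59}, {p56, p57, p58, p59}, {p56, p57, p58, p59, p60}; each meets A ∖ {p57}, so x IS a limit point.
  x = p58: open {p58, p59} ∋ x has {p58, p59} ∩ (A ∖ {p58}) = ∅, so x is NOT a limit point.
  x = p59: open {p59} ∋ x has {p59} ∩ (A ∖ {p59}) = ∅, so x is NOT a limit point.
  x = p60: open {p58, p59, p60} ∋ x has {p58, p59, p60} ∩ (A ∖ {p60}) = ∅, so x is NOT a limit point.
Collecting: A' = {p57}.


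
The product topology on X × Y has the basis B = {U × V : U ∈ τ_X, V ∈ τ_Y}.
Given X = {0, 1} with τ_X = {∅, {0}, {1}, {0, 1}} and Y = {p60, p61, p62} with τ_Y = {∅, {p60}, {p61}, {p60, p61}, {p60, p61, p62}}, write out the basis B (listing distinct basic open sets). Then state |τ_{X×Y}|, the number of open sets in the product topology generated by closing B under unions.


Basis B = {∅ × ∅, {0} × {p60}, {0} × {p61}, {1} × {p60}, {1} × {p61}, {0} × {p60, p61}, {0, 1} × {p60}, {0, 1} × {p61}, {1} × {p60, p61}, {0} × {p60, p61, p62}, {1} × {p60, p61, p62}, {0, 1} × {p60, p61}, {0, 1} × {p60, p61, p62}}; |τ_{X×Y}| = 25.

Enumerate products U × V with U ∈ τ_X, V ∈ τ_Y (deduplicated):
  ∅ × ∅ = {} (∅)
  {0} × {p60} = {(0,p60)}
  {0} × {p61} = {(0,p61)}
  {1} × {p60} = {(1,p60)}
  {1} × {p61} = {(1,p61)}
  {0} × {p60, p61} = {(0,p60), (0,p61)}
  {0, 1} × {p60} = {(0,p60), (1,p60)}
  {0, 1} × {p61} = {(0,p61), (1,p61)}
  {1} × {p60, p61} = {(1,p60), (1,p61)}
  {0} × {p60, p61, p62} = {(0,p60), (0,p61), (0,p62)}
  {1} × {p60, p61, p62} = {(1,p60), (1,p61), (1,p62)}
  {0, 1} × {p60, p61} = {(0,p60), (0,p61), (1,p60), (1,p61)}
  {0, 1} × {p60, p61, p62} = {(0,p60), (0,p61), (0,p62), (1,p60), (1,p61), (1,p62)}
These 13 distinct sets form the basis B.
Close under arbitrary unions to get τ_{X×Y}; counting gives |τ_{X×Y}| = 25.


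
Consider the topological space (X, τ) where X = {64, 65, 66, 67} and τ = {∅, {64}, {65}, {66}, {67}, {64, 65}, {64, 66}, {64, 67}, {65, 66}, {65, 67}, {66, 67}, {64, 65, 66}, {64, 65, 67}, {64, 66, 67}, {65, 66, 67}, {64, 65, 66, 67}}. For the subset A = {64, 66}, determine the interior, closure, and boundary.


int(A) = {64, 66}, cl(A) = {64, 66}, ∂A = ∅.

Closed sets in (X, τ) are complements of opens:
  closed(X, τ) = {∅, {64}, {65}, {66}, {67}, {64, 65}, {64, 66}, {64, 67}, {65, 66}, {65, 67}, {66, 67}, {64, 65, 66}, {64, 65, 67}, {64, 66, 67}, {65, 66, 67}, {64, 65, 66, 67}}.
int(A) = ⋃ {U ∈ τ : U ⊆ A}. Opens contained in A: ∅, {64}, {66}, {64, 66}.
Taking the union of these: int(A) = {64, 66}.
cl(A) = ⋂ {C closed : A ⊆ C}. Closed sets containing A: {64, 66}, {64, 65, 66}, {64, 66, 67}, {64, 65, 66, 67}.
Intersecting these: cl(A) = {64, 66}.
∂A = cl(A) ∖ int(A) = {64, 66} ∖ {64, 66} = ∅.


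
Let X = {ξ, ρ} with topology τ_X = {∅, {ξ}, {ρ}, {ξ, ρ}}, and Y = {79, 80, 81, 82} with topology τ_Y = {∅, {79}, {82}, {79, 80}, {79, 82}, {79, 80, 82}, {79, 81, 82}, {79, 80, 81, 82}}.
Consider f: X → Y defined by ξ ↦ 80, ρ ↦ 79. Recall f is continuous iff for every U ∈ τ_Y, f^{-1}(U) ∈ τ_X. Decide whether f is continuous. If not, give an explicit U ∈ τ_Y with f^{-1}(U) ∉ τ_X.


f IS continuous.

Compute f^{-1}(U) for each U ∈ τ_Y:
  U = ∅: f^{-1}(U) = ∅ ∈ τ_X ✓.
  U = {79}: f^{-1}(U) = {ρ} ∈ τ_X ✓.
  U = {82}: f^{-1}(U) = ∅ ∈ τ_X ✓.
  U = {79, 80}: f^{-1}(U) = {ξ, ρ} ∈ τ_X ✓.
  U = {79, 82}: f^{-1}(U) = {ρ} ∈ τ_X ✓.
  U = {79, 80, 82}: f^{-1}(U) = {ξ, ρ} ∈ τ_X ✓.
  U = {79, 81, 82}: f^{-1}(U) = {ρ} ∈ τ_X ✓.
  U = {79, 80, 81, 82}: f^{-1}(U) = {ξ, ρ} ∈ τ_X ✓.
Every preimage lies in τ_X, so f IS continuous.


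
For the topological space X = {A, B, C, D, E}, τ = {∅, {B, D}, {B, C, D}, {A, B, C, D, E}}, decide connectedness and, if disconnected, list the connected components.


(X, τ) is connected.

Find clopen sets (U ∈ τ with X ∖ U ∈ τ):
  U = ∅, X ∖ U = {A, B, C, D, E} — both open, so U is clopen.
  U = {A, B, C, D, E}, X ∖ U = ∅ — both open, so U is clopen.
Only trivial clopens (∅ and X) exist, so (X, τ) is connected.
Compute connected components by grouping points that agree on all clopens:
  component: {A, B, C, D, E}


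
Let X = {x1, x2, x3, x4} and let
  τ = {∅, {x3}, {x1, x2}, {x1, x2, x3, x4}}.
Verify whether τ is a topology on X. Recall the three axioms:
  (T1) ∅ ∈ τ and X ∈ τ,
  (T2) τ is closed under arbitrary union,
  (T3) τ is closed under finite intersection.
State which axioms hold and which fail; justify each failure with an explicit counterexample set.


τ is NOT a topology on X.

Axiom (T1): ∅ ∈ τ? Yes; X ∈ τ? Yes.
Axiom (T2/T3): check pairwise unions and intersections of members of τ.
Counterexample for (T2): {x3} ∪ {x1, x2} = {x1, x2, x3} ∉ τ. Therefore τ is NOT a topology.


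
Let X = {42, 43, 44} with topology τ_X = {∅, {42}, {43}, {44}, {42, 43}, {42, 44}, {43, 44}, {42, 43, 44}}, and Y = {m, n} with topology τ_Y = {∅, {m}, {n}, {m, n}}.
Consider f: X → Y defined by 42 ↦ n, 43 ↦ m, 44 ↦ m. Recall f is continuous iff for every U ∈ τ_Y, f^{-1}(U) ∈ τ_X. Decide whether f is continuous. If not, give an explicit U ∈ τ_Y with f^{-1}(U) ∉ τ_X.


f IS continuous.

Compute f^{-1}(U) for each U ∈ τ_Y:
  U = ∅: f^{-1}(U) = ∅ ∈ τ_X ✓.
  U = {m}: f^{-1}(U) = {43, 44} ∈ τ_X ✓.
  U = {n}: f^{-1}(U) = {42} ∈ τ_X ✓.
  U = {m, n}: f^{-1}(U) = {42, 43, 44} ∈ τ_X ✓.
Every preimage lies in τ_X, so f IS continuous.


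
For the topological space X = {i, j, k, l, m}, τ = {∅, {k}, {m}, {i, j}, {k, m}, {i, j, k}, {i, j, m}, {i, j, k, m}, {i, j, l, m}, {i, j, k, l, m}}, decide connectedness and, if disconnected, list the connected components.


(X, τ) is disconnected; components = [{k}, {i, j, l, m}].

Find clopen sets (U ∈ τ with X ∖ U ∈ τ):
  U = ∅, X ∖ U = {i, j, k, l, m} — both open, so U is clopen.
  U = {k}, X ∖ U = {i, j, l, m} — both open, so U is clopen.
  U = {i, j, l, m}, X ∖ U = {k} — both open, so U is clopen.
  U = {i, j, k, l, m}, X ∖ U = ∅ — both open, so U is clopen.
Nontrivial clopen(s) exist: e.g. {i, j, l, m}. So (X, τ) is disconnected.
Compute connected components by grouping points that agree on all clopens:
  component: {k}
  component: {i, j, l, m}


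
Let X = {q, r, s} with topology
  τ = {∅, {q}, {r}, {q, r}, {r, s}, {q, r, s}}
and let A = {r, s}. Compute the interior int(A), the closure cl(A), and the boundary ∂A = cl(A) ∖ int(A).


int(A) = {r, s}, cl(A) = {r, s}, ∂A = ∅.

Closed sets in (X, τ) are complements of opens:
  closed(X, τ) = {∅, {q}, {s}, {q, s}, {r, s}, {q, r, s}}.
int(A) = ⋃ {U ∈ τ : U ⊆ A}. Opens contained in A: ∅, {r}, {r, s}.
Taking the union of these: int(A) = {r, s}.
cl(A) = ⋂ {C closed : A ⊆ C}. Closed sets containing A: {r, s}, {q, r, s}.
Intersecting these: cl(A) = {r, s}.
∂A = cl(A) ∖ int(A) = {r, s} ∖ {r, s} = ∅.


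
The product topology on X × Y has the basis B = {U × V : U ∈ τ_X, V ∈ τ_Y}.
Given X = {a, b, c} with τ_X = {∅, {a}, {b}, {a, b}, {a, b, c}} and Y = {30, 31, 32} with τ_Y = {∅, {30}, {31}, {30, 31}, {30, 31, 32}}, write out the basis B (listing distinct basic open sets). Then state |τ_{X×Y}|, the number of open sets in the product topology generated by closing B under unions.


Basis B = {∅ × ∅, {a} × {30}, {a} × {31}, {b} × {30}, {b} × {31}, {a} × {30, 31}, {a, b} × {30}, {a, b} × {31}, {b} × {30, 31}, {a} × {30, 31, 32}, {a, b, c} × {30}, {a, b, c} × {31}, {b} × {30, 31, 32}, {a, b} × {30, 31}, {a, b} × {30, 31, 32}, {a, b, c} × {30, 31}, {a, b, c} × {30, 31, 32}}; |τ_{X×Y}| = 48.

Enumerate products U × V with U ∈ τ_X, V ∈ τ_Y (deduplicated):
  ∅ × ∅ = {} (∅)
  {a} × {30} = {(a,30)}
  {a} × {31} = {(a,31)}
  {b} × {30} = {(b,30)}
  {b} × {31} = {(b,31)}
  {a} × {30, 31} = {(a,30), (a,31)}
  {a, b} × {30} = {(a,30), (b,30)}
  {a, b} × {31} = {(a,31), (b,31)}
  {b} × {30, 31} = {(b,30), (b,31)}
  {a} × {30, 31, 32} = {(a,30), (a,31), (a,32)}
  {a, b, c} × {30} = {(a,30), (b,30), (c,30)}
  {a, b, c} × {31} = {(a,31), (b,31), (c,31)}
  {b} × {30, 31, 32} = {(b,30), (b,31), (b,32)}
  {a, b} × {30, 31} = {(a,30), (a,31), (b,30), (b,31)}
  {a, b} × {30, 31, 32} = {(a,30), (a,31), (a,32), (b,30), (b,31), (b,32)}
  {a, b, c} × {30, 31} = {(a,30), (a,31), (b,30), (b,31), (c,30), (c,31)}
  {a, b, c} × {30, 31, 32} = {(a,30), (a,31), (a,32), (b,30), (b,31), (b,32), (c,30), (c,31), (c,32)}
These 17 distinct sets form the basis B.
Close under arbitrary unions to get τ_{X×Y}; counting gives |τ_{X×Y}| = 48.


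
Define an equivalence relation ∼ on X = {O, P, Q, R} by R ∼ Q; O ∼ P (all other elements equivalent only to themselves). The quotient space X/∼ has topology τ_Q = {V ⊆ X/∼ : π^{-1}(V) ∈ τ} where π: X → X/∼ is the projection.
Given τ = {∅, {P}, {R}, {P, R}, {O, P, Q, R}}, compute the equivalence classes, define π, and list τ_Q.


X/∼ = {[O=P], [Q=R]}; |τ_Q| = 2.

Equivalence classes: [O=P], [Q=R].
Quotient map π: X → X/∼ sends O ↦ [O=P], P ↦ [O=P], Q ↦ [Q=R], R ↦ [Q=R].
For each subset V ⊆ X/∼, compute π^{-1}(V) ⊆ X and check whether π^{-1}(V) ∈ τ. V is open in τ_Q iff π^{-1}(V) ∈ τ.
  V = {}: π^{-1}(V) = ∅ ∈ τ ✓.
  V = {[O=P]}: π^{-1}(V) = {O, P} ∉ τ ✗.
  V = {[Q=R]}: π^{-1}(V) = {Q, R} ∉ τ ✗.
  V = {[O=P], [Q=R]}: π^{-1}(V) = {O, P, Q, R} ∈ τ ✓.
Open sets in the quotient: τ_Q = {{}, {[O=P], [Q=R]}} (2 elements).


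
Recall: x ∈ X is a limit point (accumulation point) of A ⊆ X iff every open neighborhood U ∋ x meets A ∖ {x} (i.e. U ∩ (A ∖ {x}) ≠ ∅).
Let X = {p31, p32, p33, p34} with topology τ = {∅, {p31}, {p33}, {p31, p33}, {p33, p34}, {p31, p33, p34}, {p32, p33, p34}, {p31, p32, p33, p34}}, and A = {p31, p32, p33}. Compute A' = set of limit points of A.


A' = {p32, p34}

For each x ∈ X, list the open sets U ∈ τ with x ∈ U, then check whether U ∩ (A ∖ {x}) ≠ ∅ for every such U.
  x = p31: open {p31} ∋ x has {p31} ∩ (A ∖ {p31}) = ∅, so x is NOT a limit point.
  x = p32: opens ∋ x are {p32, p33, p34}, {p31, p32, p33, p34}; each meets A ∖ {p32}, so x IS a limit point.
  x = p33: open {p33} ∋ x has {p33} ∩ (A ∖ {p33}) = ∅, so x is NOT a limit point.
  x = p34: opens ∋ x are {p33, p34}, {p31, p33, p34}, {p32, p33, p34}, {p31, p32, p33, p34}; each meets A ∖ {p34}, so x IS a limit point.
Collecting: A' = {p32, p34}.


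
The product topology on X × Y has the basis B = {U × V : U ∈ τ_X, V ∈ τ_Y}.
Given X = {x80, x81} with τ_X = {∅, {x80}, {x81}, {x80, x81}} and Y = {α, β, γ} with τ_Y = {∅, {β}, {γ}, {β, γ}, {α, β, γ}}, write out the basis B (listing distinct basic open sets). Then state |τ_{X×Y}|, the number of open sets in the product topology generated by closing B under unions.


Basis B = {∅ × ∅, {x80} × {β}, {x80} × {γ}, {x81} × {β}, {x81} × {γ}, {x80} × {β, γ}, {x80, x81} × {β}, {x80, x81} × {γ}, {x81} × {β, γ}, {x80} × {α, β, γ}, {x81} × {α, β, γ}, {x80, x81} × {β, γ}, {x80, x81} × {α, β, γ}}; |τ_{X×Y}| = 25.

Enumerate products U × V with U ∈ τ_X, V ∈ τ_Y (deduplicated):
  ∅ × ∅ = {} (∅)
  {x80} × {β} = {(x80,β)}
  {x80} × {γ} = {(x80,γ)}
  {x81} × {β} = {(x81,β)}
  {x81} × {γ} = {(x81,γ)}
  {x80} × {β, γ} = {(x80,β), (x80,γ)}
  {x80, x81} × {β} = {(x80,β), (x81,β)}
  {x80, x81} × {γ} = {(x80,γ), (x81,γ)}
  {x81} × {β, γ} = {(x81,β), (x81,γ)}
  {x80} × {α, β, γ} = {(x80,α), (x80,β), (x80,γ)}
  {x81} × {α, β, γ} = {(x81,α), (x81,β), (x81,γ)}
  {x80, x81} × {β, γ} = {(x80,β), (x80,γ), (x81,β), (x81,γ)}
  {x80, x81} × {α, β, γ} = {(x80,α), (x80,β), (x80,γ), (x81,α), (x81,β), (x81,γ)}
These 13 distinct sets form the basis B.
Close under arbitrary unions to get τ_{X×Y}; counting gives |τ_{X×Y}| = 25.


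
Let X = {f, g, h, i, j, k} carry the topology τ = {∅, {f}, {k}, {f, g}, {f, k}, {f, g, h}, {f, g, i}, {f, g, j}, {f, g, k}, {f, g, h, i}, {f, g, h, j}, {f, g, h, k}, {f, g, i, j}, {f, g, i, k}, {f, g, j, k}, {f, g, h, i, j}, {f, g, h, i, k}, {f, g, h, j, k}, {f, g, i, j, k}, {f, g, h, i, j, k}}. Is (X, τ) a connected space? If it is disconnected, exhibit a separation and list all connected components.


(X, τ) is disconnected; components = [{k}, {f, g, h, i, j}].

Find clopen sets (U ∈ τ with X ∖ U ∈ τ):
  U = ∅, X ∖ U = {f, g, h, i, j, k} — both open, so U is clopen.
  U = {k}, X ∖ U = {f, g, h, i, j} — both open, so U is clopen.
  U = {f, g, h, i, j}, X ∖ U = {k} — both open, so U is clopen.
  U = {f, g, h, i, j, k}, X ∖ U = ∅ — both open, so U is clopen.
Nontrivial clopen(s) exist: e.g. {f, g, h, i, j}. So (X, τ) is disconnected.
Compute connected components by grouping points that agree on all clopens:
  component: {k}
  component: {f, g, h, i, j}


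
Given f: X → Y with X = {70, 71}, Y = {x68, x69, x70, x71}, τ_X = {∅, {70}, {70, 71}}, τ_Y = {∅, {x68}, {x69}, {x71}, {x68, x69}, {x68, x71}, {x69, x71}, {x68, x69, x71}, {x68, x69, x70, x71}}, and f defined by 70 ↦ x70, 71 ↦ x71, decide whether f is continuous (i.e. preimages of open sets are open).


f is NOT continuous.

Compute f^{-1}(U) for each U ∈ τ_Y:
  U = ∅: f^{-1}(U) = ∅ ∈ τ_X ✓.
  U = {x68}: f^{-1}(U) = ∅ ∈ τ_X ✓.
  U = {x69}: f^{-1}(U) = ∅ ∈ τ_X ✓.
  U = {x71}: f^{-1}(U) = {71} ∉ τ_X ✗.
  U = {x68, x69}: f^{-1}(U) = ∅ ∈ τ_X ✓.
  U = {x68, x71}: f^{-1}(U) = {71} ∉ τ_X ✗.
  U = {x69, x71}: f^{-1}(U) = {71} ∉ τ_X ✗.
  U = {x68, x69, x71}: f^{-1}(U) = {71} ∉ τ_X ✗.
  U = {x68, x69, x70, x71}: f^{-1}(U) = {70, 71} ∈ τ_X ✓.
Found U = {x71} with f^{-1}(U) = {71} not in τ_X. Therefore f is NOT continuous.


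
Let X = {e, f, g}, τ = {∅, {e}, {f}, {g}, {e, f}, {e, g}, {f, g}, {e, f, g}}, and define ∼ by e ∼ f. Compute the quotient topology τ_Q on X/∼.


X/∼ = {[e=f], [g]}; |τ_Q| = 4.

Equivalence classes: [e=f], [g].
Quotient map π: X → X/∼ sends e ↦ [e=f], f ↦ [e=f], g ↦ [g].
For each subset V ⊆ X/∼, compute π^{-1}(V) ⊆ X and check whether π^{-1}(V) ∈ τ. V is open in τ_Q iff π^{-1}(V) ∈ τ.
  V = {}: π^{-1}(V) = ∅ ∈ τ ✓.
  V = {[e=f]}: π^{-1}(V) = {e, f} ∈ τ ✓.
  V = {[g]}: π^{-1}(V) = {g} ∈ τ ✓.
  V = {[e=f], [g]}: π^{-1}(V) = {e, f, g} ∈ τ ✓.
Open sets in the quotient: τ_Q = {{}, {[e=f]}, {[g]}, {[e=f], [g]}} (4 elements).


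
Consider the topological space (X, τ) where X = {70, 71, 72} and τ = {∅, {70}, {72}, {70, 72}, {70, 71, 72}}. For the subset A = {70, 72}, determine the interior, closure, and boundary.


int(A) = {70, 72}, cl(A) = {70, 71, 72}, ∂A = {71}.

Closed sets in (X, τ) are complements of opens:
  closed(X, τ) = {∅, {71}, {70, 71}, {71, 72}, {70, 71, 72}}.
int(A) = ⋃ {U ∈ τ : U ⊆ A}. Opens contained in A: ∅, {70}, {72}, {70, 72}.
Taking the union of these: int(A) = {70, 72}.
cl(A) = ⋂ {C closed : A ⊆ C}. Closed sets containing A: {70, 71, 72}.
Intersecting these: cl(A) = {70, 71, 72}.
∂A = cl(A) ∖ int(A) = {70, 71, 72} ∖ {70, 72} = {71}.


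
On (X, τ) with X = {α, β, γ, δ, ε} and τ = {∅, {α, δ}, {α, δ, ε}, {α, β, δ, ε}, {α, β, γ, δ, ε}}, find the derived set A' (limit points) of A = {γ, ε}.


A' = {β, γ}

For each x ∈ X, list the open sets U ∈ τ with x ∈ U, then check whether U ∩ (A ∖ {x}) ≠ ∅ for every such U.
  x = α: open {α, δ} ∋ x has {α, δ} ∩ (A ∖ {α}) = ∅, so x is NOT a limit point.
  x = β: opens ∋ x are {α, β, δ, ε}, {α, β, γ, δ, ε}; each meets A ∖ {β}, so x IS a limit point.
  x = γ: opens ∋ x are {α, β, γ, δ, ε}; each meets A ∖ {γ}, so x IS a limit point.
  x = δ: open {α, δ} ∋ x has {α, δ} ∩ (A ∖ {δ}) = ∅, so x is NOT a limit point.
  x = ε: open {α, δ, ε} ∋ x has {α, δ, ε} ∩ (A ∖ {ε}) = ∅, so x is NOT a limit point.
Collecting: A' = {β, γ}.


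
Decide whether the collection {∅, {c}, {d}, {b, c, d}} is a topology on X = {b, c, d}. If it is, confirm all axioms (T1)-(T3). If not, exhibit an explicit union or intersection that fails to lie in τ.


τ is NOT a topology on X.

Axiom (T1): ∅ ∈ τ? Yes; X ∈ τ? Yes.
Axiom (T2/T3): check pairwise unions and intersections of members of τ.
Counterexample for (T2): {c} ∪ {d} = {c, d} ∉ τ. Therefore τ is NOT a topology.


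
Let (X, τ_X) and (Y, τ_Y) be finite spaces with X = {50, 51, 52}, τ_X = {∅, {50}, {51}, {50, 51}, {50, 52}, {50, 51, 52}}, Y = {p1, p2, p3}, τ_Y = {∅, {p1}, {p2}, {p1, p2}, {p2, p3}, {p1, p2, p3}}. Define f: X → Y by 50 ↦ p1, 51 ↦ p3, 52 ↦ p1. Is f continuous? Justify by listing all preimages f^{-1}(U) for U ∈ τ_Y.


f IS continuous.

Compute f^{-1}(U) for each U ∈ τ_Y:
  U = ∅: f^{-1}(U) = ∅ ∈ τ_X ✓.
  U = {p1}: f^{-1}(U) = {50, 52} ∈ τ_X ✓.
  U = {p2}: f^{-1}(U) = ∅ ∈ τ_X ✓.
  U = {p1, p2}: f^{-1}(U) = {50, 52} ∈ τ_X ✓.
  U = {p2, p3}: f^{-1}(U) = {51} ∈ τ_X ✓.
  U = {p1, p2, p3}: f^{-1}(U) = {50, 51, 52} ∈ τ_X ✓.
Every preimage lies in τ_X, so f IS continuous.


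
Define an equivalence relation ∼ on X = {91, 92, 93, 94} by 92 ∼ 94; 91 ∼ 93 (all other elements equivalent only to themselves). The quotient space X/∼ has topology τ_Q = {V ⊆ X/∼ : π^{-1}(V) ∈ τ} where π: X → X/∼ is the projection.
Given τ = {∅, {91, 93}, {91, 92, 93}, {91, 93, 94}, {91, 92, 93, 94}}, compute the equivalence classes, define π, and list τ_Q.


X/∼ = {[91=93], [92=94]}; |τ_Q| = 3.

Equivalence classes: [91=93], [92=94].
Quotient map π: X → X/∼ sends 91 ↦ [91=93], 92 ↦ [92=94], 93 ↦ [91=93], 94 ↦ [92=94].
For each subset V ⊆ X/∼, compute π^{-1}(V) ⊆ X and check whether π^{-1}(V) ∈ τ. V is open in τ_Q iff π^{-1}(V) ∈ τ.
  V = {}: π^{-1}(V) = ∅ ∈ τ ✓.
  V = {[91=93]}: π^{-1}(V) = {91, 93} ∈ τ ✓.
  V = {[92=94]}: π^{-1}(V) = {92, 94} ∉ τ ✗.
  V = {[91=93], [92=94]}: π^{-1}(V) = {91, 92, 93, 94} ∈ τ ✓.
Open sets in the quotient: τ_Q = {{}, {[91=93]}, {[91=93], [92=94]}} (3 elements).


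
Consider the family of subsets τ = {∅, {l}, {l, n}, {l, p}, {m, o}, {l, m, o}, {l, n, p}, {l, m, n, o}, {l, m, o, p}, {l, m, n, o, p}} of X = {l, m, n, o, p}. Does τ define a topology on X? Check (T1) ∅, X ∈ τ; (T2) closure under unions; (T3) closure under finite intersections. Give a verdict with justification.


τ IS a topology on X.

Axiom (T1): ∅ ∈ τ? Yes; X ∈ τ? Yes.
Axiom (T2/T3): check pairwise unions and intersections of members of τ.
All pairwise intersections and unions checked — each lies in τ. Therefore τ satisfies (T1), (T2), (T3): it IS a topology on X.


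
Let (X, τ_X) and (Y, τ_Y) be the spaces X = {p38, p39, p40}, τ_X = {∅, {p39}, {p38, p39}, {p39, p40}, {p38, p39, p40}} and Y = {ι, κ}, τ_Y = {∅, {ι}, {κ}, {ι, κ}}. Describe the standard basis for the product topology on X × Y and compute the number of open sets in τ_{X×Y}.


Basis B = {∅ × ∅, {p39} × {ι}, {p39} × {κ}, {p38, p39} × {ι}, {p38, p39} × {κ}, {p39} × {ι, κ}, {p39, p40} × {ι}, {p39, p40} × {κ}, {p38, p39, p40} × {ι}, {p38, p39, p40} × {κ}, {p38, p39} × {ι, κ}, {p39, p40} × {ι, κ}, {p38, p39, p40} × {ι, κ}}; |τ_{X×Y}| = 25.

Enumerate products U × V with U ∈ τ_X, V ∈ τ_Y (deduplicated):
  ∅ × ∅ = {} (∅)
  {p39} × {ι} = {(p39,ι)}
  {p39} × {κ} = {(p39,κ)}
  {p38, p39} × {ι} = {(p38,ι), (p39,ι)}
  {p38, p39} × {κ} = {(p38,κ), (p39,κ)}
  {p39} × {ι, κ} = {(p39,ι), (p39,κ)}
  {p39, p40} × {ι} = {(p39,ι), (p40,ι)}
  {p39, p40} × {κ} = {(p39,κ), (p40,κ)}
  {p38, p39, p40} × {ι} = {(p38,ι), (p39,ι), (p40,ι)}
  {p38, p39, p40} × {κ} = {(p38,κ), (p39,κ), (p40,κ)}
  {p38, p39} × {ι, κ} = {(p38,ι), (p38,κ), (p39,ι), (p39,κ)}
  {p39, p40} × {ι, κ} = {(p39,ι), (p39,κ), (p40,ι), (p40,κ)}
  {p38, p39, p40} × {ι, κ} = {(p38,ι), (p38,κ), (p39,ι), (p39,κ), (p40,ι), (p40,κ)}
These 13 distinct sets form the basis B.
Close under arbitrary unions to get τ_{X×Y}; counting gives |τ_{X×Y}| = 25.


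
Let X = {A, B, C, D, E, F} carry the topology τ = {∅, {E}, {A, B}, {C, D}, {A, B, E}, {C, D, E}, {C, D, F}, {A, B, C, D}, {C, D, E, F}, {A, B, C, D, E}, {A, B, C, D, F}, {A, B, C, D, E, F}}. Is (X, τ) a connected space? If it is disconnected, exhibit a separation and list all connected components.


(X, τ) is disconnected; components = [{E}, {A, B}, {C, D, F}].

Find clopen sets (U ∈ τ with X ∖ U ∈ τ):
  U = ∅, X ∖ U = {A, B, C, D, E, F} — both open, so U is clopen.
  U = {E}, X ∖ U = {A, B, C, D, F} — both open, so U is clopen.
  U = {A, B}, X ∖ U = {C, D, E, F} — both open, so U is clopen.
  U = {A, B, E}, X ∖ U = {C, D, F} — both open, so U is clopen.
  U = {C, D, F}, X ∖ U = {A, B, E} — both open, so U is clopen.
  U = {C, D, E, F}, X ∖ U = {A, B} — both open, so U is clopen.
  U = {A, B, C, D, F}, X ∖ U = {E} — both open, so U is clopen.
  U = {A, B, C, D, E, F}, X ∖ U = ∅ — both open, so U is clopen.
Nontrivial clopen(s) exist: e.g. {C, D, F}. So (X, τ) is disconnected.
Compute connected components by grouping points that agree on all clopens:
  component: {E}
  component: {A, B}
  component: {C, D, F}


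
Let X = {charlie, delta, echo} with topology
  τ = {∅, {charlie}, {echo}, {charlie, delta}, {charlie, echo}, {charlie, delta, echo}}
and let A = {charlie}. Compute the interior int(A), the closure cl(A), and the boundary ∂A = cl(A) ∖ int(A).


int(A) = {charlie}, cl(A) = {charlie, delta}, ∂A = {delta}.

Closed sets in (X, τ) are complements of opens:
  closed(X, τ) = {∅, {delta}, {echo}, {charlie, delta}, {delta, echo}, {charlie, delta, echo}}.
int(A) = ⋃ {U ∈ τ : U ⊆ A}. Opens contained in A: ∅, {charlie}.
Taking the union of these: int(A) = {charlie}.
cl(A) = ⋂ {C closed : A ⊆ C}. Closed sets containing A: {charlie, delta}, {charlie, delta, echo}.
Intersecting these: cl(A) = {charlie, delta}.
∂A = cl(A) ∖ int(A) = {charlie, delta} ∖ {charlie} = {delta}.


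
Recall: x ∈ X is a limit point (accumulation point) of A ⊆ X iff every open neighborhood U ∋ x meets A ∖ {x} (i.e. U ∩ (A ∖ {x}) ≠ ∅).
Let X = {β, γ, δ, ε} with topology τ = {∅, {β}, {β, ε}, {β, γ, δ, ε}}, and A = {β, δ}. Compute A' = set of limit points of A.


A' = {γ, δ, ε}

For each x ∈ X, list the open sets U ∈ τ with x ∈ U, then check whether U ∩ (A ∖ {x}) ≠ ∅ for every such U.
  x = β: open {β} ∋ x has {β} ∩ (A ∖ {β}) = ∅, so x is NOT a limit point.
  x = γ: opens ∋ x are {β, γ, δ, ε}; each meets A ∖ {γ}, so x IS a limit point.
  x = δ: opens ∋ x are {β, γ, δ, ε}; each meets A ∖ {δ}, so x IS a limit point.
  x = ε: opens ∋ x are {β, ε}, {β, γ, δ, ε}; each meets A ∖ {ε}, so x IS a limit point.
Collecting: A' = {γ, δ, ε}.


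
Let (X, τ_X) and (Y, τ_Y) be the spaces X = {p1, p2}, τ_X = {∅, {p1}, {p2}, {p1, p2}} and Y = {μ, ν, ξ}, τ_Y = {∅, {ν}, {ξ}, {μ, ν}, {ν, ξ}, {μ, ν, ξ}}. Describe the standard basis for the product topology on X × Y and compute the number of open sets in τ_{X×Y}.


Basis B = {∅ × ∅, {p1} × {ν}, {p1} × {ξ}, {p2} × {ν}, {p2} × {ξ}, {p1} × {μ, ν}, {p1} × {ν, ξ}, {p1, p2} × {ν}, {p1, p2} × {ξ}, {p2} × {μ, ν}, {p2} × {ν, ξ}, {p1} × {μ, ν, ξ}, {p2} × {μ, ν, ξ}, {p1, p2} × {μ, ν}, {p1, p2} × {ν, ξ}, {p1, p2} × {μ, ν, ξ}}; |τ_{X×Y}| = 36.

Enumerate products U × V with U ∈ τ_X, V ∈ τ_Y (deduplicated):
  ∅ × ∅ = {} (∅)
  {p1} × {ν} = {(p1,ν)}
  {p1} × {ξ} = {(p1,ξ)}
  {p2} × {ν} = {(p2,ν)}
  {p2} × {ξ} = {(p2,ξ)}
  {p1} × {μ, ν} = {(p1,μ), (p1,ν)}
  {p1} × {ν, ξ} = {(p1,ν), (p1,ξ)}
  {p1, p2} × {ν} = {(p1,ν), (p2,ν)}
  {p1, p2} × {ξ} = {(p1,ξ), (p2,ξ)}
  {p2} × {μ, ν} = {(p2,μ), (p2,ν)}
  {p2} × {ν, ξ} = {(p2,ν), (p2,ξ)}
  {p1} × {μ, ν, ξ} = {(p1,μ), (p1,ν), (p1,ξ)}
  {p2} × {μ, ν, ξ} = {(p2,μ), (p2,ν), (p2,ξ)}
  {p1, p2} × {μ, ν} = {(p1,μ), (p1,ν), (p2,μ), (p2,ν)}
  {p1, p2} × {ν, ξ} = {(p1,ν), (p1,ξ), (p2,ν), (p2,ξ)}
  {p1, p2} × {μ, ν, ξ} = {(p1,μ), (p1,ν), (p1,ξ), (p2,μ), (p2,ν), (p2,ξ)}
These 16 distinct sets form the basis B.
Close under arbitrary unions to get τ_{X×Y}; counting gives |τ_{X×Y}| = 36.
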